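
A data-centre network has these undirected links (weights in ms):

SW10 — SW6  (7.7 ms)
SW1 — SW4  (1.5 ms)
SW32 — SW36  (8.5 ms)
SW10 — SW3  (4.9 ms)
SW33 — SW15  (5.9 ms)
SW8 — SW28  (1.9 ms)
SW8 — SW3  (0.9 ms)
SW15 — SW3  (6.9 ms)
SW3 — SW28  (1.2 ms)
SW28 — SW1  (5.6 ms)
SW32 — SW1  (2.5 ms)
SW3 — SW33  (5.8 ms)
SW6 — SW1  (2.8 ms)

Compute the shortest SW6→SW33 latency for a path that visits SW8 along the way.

Best SW6 to SW8: SW6–SW1–SW28–SW8 costing 10.3
Best SW8 to SW33: SW8–SW3–SW33 costing 6.7
Total via SW8: 10.3 + 6.7 = 17 ms.

17 ms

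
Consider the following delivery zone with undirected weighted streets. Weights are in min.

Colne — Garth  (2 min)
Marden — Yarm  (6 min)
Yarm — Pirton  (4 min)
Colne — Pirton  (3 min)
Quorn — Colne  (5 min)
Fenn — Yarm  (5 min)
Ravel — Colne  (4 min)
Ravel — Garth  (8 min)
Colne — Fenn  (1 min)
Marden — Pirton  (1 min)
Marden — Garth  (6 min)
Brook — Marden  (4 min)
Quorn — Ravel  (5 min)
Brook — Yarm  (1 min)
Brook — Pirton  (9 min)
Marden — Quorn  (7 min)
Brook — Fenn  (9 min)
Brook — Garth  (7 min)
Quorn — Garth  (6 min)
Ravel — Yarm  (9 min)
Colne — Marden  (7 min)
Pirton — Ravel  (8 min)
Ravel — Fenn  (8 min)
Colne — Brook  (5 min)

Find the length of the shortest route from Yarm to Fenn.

Shortest distances from Yarm:
Yarm: 0
Brook: 1  (via Yarm)
Pirton: 4  (via Yarm)
Marden: 5  (via Brook)
Fenn: 5  (via Yarm)
Shortest route: Yarm–Fenn = 5 min.

5 min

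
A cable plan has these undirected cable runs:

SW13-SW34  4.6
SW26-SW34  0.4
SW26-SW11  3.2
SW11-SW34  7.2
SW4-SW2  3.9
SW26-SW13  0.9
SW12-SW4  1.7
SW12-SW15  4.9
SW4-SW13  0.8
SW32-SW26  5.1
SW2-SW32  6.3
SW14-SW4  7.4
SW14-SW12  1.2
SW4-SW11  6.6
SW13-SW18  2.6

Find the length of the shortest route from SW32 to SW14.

9.7

Compare a few routes:
SW32 - SW2 - SW4 - SW12 - SW14: 6.3+3.9+1.7+1.2 = 13.1
SW32 - SW26 - SW34 - SW13 - SW4 - SW12 - SW14: 5.1+0.4+4.6+0.8+1.7+1.2 = 13.8
SW32 - SW26 - SW13 - SW4 - SW12 - SW14: 5.1+0.9+0.8+1.7+1.2 = 9.7
Cheapest is SW32 - SW26 - SW13 - SW4 - SW12 - SW14 at 9.7.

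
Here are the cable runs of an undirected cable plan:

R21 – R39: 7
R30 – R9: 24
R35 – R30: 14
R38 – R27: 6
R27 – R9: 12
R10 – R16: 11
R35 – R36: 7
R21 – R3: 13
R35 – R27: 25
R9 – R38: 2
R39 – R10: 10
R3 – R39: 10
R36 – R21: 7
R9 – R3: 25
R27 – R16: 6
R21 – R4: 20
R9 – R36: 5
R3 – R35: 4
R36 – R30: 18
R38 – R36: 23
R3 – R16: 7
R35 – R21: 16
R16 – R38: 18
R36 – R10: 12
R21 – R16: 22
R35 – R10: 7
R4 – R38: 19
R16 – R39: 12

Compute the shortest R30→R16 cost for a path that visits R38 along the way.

Shortest R30→R38: R30 → R36 → R9 → R38 = 25
Best R38 to R16: R38 → R27 → R16 costing 12
Total via R38: 25 + 12 = 37.

37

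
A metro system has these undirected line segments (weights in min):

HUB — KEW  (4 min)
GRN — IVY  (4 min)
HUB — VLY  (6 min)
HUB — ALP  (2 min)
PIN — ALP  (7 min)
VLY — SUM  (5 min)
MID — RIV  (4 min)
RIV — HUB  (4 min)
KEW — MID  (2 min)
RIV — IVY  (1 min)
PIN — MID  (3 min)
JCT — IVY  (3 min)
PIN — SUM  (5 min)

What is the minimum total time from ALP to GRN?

Shortest distances from ALP:
ALP: 0
HUB: 2  (via ALP)
RIV: 6  (via HUB)
KEW: 6  (via HUB)
PIN: 7  (via ALP)
IVY: 7  (via RIV)
MID: 8  (via KEW)
VLY: 8  (via HUB)
JCT: 10  (via IVY)
GRN: 11  (via IVY)
Shortest route: ALP → HUB → RIV → IVY → GRN = 11 min.

11 min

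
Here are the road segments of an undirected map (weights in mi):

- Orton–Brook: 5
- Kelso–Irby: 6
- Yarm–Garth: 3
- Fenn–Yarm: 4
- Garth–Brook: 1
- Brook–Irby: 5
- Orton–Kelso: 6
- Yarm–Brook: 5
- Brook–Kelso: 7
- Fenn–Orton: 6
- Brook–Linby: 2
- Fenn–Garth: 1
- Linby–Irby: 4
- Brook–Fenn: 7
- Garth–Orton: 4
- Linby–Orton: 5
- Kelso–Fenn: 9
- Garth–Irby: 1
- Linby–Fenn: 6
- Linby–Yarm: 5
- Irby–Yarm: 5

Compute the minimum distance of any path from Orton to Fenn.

5 mi

Compare a few routes:
Orton → Linby → Brook → Garth → Fenn: 5+2+1+1 = 9
Orton → Fenn: 6 = 6
Orton → Garth → Fenn: 4+1 = 5
Orton → Brook → Garth → Fenn: 5+1+1 = 7
Cheapest is Orton → Garth → Fenn at 5 mi.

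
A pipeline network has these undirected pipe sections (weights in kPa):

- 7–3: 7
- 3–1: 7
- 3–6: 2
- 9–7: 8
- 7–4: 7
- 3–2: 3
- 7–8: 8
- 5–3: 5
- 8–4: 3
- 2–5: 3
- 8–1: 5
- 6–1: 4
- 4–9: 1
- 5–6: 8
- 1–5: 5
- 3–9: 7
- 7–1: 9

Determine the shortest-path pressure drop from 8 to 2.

Enumerating some paths:
8 → 1 → 5 → 2: 5+5+3 = 13
8 → 4 → 9 → 3 → 2: 3+1+7+3 = 14
8 → 1 → 6 → 3 → 2: 5+4+2+3 = 14
Cheapest is 8 → 1 → 5 → 2 at 13 kPa.

13 kPa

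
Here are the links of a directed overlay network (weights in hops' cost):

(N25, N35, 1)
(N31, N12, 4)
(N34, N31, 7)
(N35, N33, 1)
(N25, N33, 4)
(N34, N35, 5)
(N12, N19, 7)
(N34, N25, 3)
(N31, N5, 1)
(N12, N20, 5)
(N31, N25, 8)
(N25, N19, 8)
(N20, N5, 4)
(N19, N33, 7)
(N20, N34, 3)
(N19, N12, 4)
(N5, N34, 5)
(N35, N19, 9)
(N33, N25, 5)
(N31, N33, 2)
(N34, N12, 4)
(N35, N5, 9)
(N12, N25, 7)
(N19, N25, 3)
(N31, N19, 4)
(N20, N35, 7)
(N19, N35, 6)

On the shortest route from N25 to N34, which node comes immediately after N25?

Candidate routes:
N25 → N35 → N19 → N12 → N20 → N34: 1+9+4+5+3 = 22
N25 → N19 → N12 → N20 → N34: 8+4+5+3 = 20
N25 → N35 → N5 → N34: 1+9+5 = 15
N25 → N19 → N12 → N20 → N5 → N34: 8+4+5+4+5 = 26
The minimum is 15 hops' cost via N25 → N35 → N5 → N34.
So from N25 the first move is to N35.

N35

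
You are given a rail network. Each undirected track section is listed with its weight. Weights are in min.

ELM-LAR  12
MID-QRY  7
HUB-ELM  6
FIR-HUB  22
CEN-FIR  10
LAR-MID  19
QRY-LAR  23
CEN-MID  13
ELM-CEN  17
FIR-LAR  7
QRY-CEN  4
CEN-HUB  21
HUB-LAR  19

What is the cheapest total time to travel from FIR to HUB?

22 min

Running Dijkstra from FIR:
FIR: 0
LAR: 7  (via FIR)
CEN: 10  (via FIR)
QRY: 14  (via CEN)
ELM: 19  (via LAR)
MID: 21  (via QRY)
HUB: 22  (via FIR)
Shortest route: FIR → HUB = 22 min.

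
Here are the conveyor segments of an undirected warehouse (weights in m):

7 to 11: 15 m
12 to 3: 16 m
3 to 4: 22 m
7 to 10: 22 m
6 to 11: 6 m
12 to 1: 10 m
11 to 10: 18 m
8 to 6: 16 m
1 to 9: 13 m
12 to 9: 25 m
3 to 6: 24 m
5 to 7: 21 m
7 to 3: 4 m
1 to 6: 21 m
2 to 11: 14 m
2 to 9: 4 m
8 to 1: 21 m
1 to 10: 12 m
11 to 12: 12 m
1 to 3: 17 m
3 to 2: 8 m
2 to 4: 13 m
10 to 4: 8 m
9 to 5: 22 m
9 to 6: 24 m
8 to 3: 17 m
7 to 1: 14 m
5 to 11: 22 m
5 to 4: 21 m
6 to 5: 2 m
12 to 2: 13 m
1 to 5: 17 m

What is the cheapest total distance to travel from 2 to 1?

17 m

Enumerating some paths:
2 → 9 → 1: 4+13 = 17
2 → 12 → 1: 13+10 = 23
2 → 3 → 1: 8+17 = 25
The minimum is 17 m via 2 → 9 → 1.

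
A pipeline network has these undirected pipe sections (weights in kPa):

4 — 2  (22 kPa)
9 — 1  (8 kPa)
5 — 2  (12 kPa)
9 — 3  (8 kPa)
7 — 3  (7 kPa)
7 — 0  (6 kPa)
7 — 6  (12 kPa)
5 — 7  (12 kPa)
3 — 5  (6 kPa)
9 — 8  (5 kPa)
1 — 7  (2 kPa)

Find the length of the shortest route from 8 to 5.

Running Dijkstra from 8:
8: 0
9: 5  (via 8)
1: 13  (via 9)
3: 13  (via 9)
7: 15  (via 1)
5: 19  (via 3)
Shortest route: 8 → 9 → 3 → 5 = 19 kPa.

19 kPa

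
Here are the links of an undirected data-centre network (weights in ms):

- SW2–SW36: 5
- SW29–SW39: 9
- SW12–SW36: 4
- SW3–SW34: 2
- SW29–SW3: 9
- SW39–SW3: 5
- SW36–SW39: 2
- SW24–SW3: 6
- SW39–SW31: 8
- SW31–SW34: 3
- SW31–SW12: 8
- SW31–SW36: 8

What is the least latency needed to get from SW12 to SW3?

11 ms

Running Dijkstra from SW12:
SW12: 0
SW36: 4  (via SW12)
SW39: 6  (via SW36)
SW31: 8  (via SW12)
SW2: 9  (via SW36)
SW34: 11  (via SW31)
SW3: 11  (via SW39)
Shortest route: SW12–SW36–SW39–SW3 = 11 ms.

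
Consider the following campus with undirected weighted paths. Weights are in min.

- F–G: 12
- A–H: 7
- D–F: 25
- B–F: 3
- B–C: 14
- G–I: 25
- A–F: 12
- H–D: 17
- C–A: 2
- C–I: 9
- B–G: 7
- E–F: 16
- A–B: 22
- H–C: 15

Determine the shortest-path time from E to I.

Candidate routes:
E → F → B → C → I: 16+3+14+9 = 42
E → F → B → G → I: 16+3+7+25 = 51
E → F → A → C → I: 16+12+2+9 = 39
E → F → B → A → C → I: 16+3+22+2+9 = 52
The minimum is 39 min via E → F → A → C → I.

39 min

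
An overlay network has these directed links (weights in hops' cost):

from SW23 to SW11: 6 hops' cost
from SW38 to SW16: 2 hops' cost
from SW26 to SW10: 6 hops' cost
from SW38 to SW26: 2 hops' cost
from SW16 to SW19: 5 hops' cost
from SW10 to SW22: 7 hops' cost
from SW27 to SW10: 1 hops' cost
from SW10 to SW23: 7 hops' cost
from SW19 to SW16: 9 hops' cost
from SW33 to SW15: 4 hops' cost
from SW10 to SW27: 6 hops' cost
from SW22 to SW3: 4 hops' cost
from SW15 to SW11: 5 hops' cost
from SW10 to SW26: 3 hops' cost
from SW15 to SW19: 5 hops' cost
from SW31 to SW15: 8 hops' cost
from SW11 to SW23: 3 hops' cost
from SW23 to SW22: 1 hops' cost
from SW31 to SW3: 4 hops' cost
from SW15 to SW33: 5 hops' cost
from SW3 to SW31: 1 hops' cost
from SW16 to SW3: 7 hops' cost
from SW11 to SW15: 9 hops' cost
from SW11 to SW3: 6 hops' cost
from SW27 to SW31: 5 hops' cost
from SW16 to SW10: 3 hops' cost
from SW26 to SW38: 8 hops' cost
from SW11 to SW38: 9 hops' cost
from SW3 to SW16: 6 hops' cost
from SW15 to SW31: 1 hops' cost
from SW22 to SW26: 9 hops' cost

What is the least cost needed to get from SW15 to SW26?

Settle nodes by increasing distance from SW15:
SW15: 0
SW31: 1  (via SW15)
SW11: 5  (via SW15)
SW33: 5  (via SW15)
SW19: 5  (via SW15)
SW3: 5  (via SW31)
SW23: 8  (via SW11)
SW22: 9  (via SW23)
SW16: 11  (via SW3)
SW38: 14  (via SW11)
SW10: 14  (via SW16)
SW26: 16  (via SW38)
Shortest route: SW15–SW11–SW38–SW26 = 16 hops' cost.

16 hops' cost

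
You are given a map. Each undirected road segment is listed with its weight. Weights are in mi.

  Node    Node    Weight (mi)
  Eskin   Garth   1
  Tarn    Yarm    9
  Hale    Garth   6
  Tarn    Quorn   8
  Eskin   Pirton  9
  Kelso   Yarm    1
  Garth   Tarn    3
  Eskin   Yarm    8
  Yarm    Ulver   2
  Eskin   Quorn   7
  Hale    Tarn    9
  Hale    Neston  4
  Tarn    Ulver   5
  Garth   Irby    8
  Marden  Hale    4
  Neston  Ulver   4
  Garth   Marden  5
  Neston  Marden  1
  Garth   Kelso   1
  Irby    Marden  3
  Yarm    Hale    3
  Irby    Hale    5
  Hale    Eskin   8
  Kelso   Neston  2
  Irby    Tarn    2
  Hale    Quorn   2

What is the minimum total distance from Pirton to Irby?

Candidate routes:
Pirton - Eskin - Garth - Tarn - Irby: 9+1+3+2 = 15
Pirton - Eskin - Garth - Kelso - Neston - Marden - Irby: 9+1+1+2+1+3 = 17
Cheapest is Pirton - Eskin - Garth - Tarn - Irby at 15 mi.

15 mi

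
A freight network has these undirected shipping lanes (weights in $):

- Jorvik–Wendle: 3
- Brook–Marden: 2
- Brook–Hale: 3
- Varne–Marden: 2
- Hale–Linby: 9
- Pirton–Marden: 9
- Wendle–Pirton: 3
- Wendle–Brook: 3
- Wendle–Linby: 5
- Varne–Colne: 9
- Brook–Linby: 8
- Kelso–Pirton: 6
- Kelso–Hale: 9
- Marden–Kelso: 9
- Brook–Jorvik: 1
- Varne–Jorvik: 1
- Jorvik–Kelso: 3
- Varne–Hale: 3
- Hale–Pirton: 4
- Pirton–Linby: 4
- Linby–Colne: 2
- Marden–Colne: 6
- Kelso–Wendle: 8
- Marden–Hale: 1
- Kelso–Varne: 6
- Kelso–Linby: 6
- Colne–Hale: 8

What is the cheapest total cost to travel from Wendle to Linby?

$5

Enumerating some paths:
Wendle → Pirton → Linby: 3+4 = 7
Wendle → Brook → Linby: 3+8 = 11
Wendle → Linby: 5 = 5
Wendle → Jorvik → Kelso → Linby: 3+3+6 = 12
The minimum is $5 via Wendle → Linby.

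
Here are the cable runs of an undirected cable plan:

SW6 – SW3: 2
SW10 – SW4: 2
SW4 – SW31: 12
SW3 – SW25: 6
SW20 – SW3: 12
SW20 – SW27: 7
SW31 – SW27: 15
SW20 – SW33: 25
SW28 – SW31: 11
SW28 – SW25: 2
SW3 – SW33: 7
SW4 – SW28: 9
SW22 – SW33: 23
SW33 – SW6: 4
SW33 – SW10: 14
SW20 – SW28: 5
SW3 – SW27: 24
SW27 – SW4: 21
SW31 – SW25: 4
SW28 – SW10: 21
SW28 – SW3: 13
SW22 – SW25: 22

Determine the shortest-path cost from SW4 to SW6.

19

Running Dijkstra from SW4:
SW4: 0
SW10: 2  (via SW4)
SW28: 9  (via SW4)
SW25: 11  (via SW28)
SW31: 12  (via SW4)
SW20: 14  (via SW28)
SW33: 16  (via SW10)
SW3: 17  (via SW25)
SW6: 19  (via SW3)
Shortest route: SW4–SW28–SW25–SW3–SW6 = 19.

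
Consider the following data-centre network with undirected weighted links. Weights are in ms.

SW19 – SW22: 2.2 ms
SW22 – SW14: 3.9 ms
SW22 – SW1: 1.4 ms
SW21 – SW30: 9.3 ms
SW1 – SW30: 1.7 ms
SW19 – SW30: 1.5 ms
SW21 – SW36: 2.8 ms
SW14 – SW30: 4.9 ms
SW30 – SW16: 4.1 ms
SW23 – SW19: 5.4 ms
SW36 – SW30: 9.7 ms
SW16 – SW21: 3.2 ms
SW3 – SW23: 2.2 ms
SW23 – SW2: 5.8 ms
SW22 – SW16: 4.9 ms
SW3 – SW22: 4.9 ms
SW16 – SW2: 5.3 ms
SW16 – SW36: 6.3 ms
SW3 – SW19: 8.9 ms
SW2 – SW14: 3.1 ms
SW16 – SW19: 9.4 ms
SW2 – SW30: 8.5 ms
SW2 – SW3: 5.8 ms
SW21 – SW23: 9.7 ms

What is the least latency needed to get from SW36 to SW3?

Enumerating some paths:
SW36 - SW21 - SW16 - SW22 - SW3: 2.8+3.2+4.9+4.9 = 15.8
SW36 - SW21 - SW16 - SW2 - SW3: 2.8+3.2+5.3+5.8 = 17.1
SW36 - SW21 - SW23 - SW3: 2.8+9.7+2.2 = 14.7
SW36 - SW16 - SW22 - SW3: 6.3+4.9+4.9 = 16.1
The minimum is 14.7 ms via SW36 - SW21 - SW23 - SW3.

14.7 ms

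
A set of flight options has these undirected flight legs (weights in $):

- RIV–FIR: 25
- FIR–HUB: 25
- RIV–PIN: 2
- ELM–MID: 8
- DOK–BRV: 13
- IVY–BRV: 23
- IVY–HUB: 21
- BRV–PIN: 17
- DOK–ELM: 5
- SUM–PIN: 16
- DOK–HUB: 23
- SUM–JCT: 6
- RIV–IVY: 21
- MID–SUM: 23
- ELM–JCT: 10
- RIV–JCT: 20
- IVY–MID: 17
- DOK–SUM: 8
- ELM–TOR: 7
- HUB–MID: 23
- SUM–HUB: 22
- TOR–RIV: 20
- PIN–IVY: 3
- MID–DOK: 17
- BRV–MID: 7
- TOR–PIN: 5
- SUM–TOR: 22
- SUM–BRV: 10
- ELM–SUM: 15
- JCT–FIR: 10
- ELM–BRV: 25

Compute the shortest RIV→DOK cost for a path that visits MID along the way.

$35

Best RIV to MID: RIV–PIN–IVY–MID costing 22
Best MID to DOK: MID–ELM–DOK costing 13
Total via MID: 22 + 13 = $35.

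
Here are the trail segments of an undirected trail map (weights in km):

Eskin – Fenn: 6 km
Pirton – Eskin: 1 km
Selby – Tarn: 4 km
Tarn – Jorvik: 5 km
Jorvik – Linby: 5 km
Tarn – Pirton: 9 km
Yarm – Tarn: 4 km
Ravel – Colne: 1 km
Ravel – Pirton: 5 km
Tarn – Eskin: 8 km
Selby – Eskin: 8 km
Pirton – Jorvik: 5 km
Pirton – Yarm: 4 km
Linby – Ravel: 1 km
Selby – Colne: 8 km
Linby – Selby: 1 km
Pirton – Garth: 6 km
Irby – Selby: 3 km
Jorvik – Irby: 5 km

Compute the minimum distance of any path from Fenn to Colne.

Settle nodes by increasing distance from Fenn:
Fenn: 0
Eskin: 6  (via Fenn)
Pirton: 7  (via Eskin)
Yarm: 11  (via Pirton)
Ravel: 12  (via Pirton)
Jorvik: 12  (via Pirton)
Colne: 13  (via Ravel)
Shortest route: Fenn → Eskin → Pirton → Ravel → Colne = 13 km.

13 km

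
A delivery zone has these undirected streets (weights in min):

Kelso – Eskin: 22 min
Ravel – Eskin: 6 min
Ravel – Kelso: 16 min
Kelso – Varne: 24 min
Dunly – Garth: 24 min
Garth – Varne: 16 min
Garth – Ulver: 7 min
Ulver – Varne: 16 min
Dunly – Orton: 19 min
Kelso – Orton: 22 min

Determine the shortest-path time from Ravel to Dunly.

57 min

Enumerating some paths:
Ravel–Eskin–Kelso–Orton–Dunly: 6+22+22+19 = 69
Ravel–Kelso–Varne–Garth–Dunly: 16+24+16+24 = 80
Ravel–Kelso–Varne–Ulver–Garth–Dunly: 16+24+16+7+24 = 87
Ravel–Kelso–Orton–Dunly: 16+22+19 = 57
Cheapest is Ravel–Kelso–Orton–Dunly at 57 min.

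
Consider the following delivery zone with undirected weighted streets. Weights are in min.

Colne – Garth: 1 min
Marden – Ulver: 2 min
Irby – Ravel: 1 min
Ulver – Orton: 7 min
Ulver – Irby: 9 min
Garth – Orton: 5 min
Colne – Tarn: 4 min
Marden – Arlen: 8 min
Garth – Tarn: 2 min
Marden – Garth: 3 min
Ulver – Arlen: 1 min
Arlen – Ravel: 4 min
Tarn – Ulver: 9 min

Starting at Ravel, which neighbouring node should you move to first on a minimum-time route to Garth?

Arlen

Candidate routes:
Ravel → Irby → Ulver → Marden → Garth: 1+9+2+3 = 15
Ravel → Arlen → Marden → Garth: 4+8+3 = 15
Ravel → Arlen → Ulver → Marden → Garth: 4+1+2+3 = 10
Cheapest is Ravel → Arlen → Ulver → Marden → Garth at 10 min.
So from Ravel the first move is to Arlen.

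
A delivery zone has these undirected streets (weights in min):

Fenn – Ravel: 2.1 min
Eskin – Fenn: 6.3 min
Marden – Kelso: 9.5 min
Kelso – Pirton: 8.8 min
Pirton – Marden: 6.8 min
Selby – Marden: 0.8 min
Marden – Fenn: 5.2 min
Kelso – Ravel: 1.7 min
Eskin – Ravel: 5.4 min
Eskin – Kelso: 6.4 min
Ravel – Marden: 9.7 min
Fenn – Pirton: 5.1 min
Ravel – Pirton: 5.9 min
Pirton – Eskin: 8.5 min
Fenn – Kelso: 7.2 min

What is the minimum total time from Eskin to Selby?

12.3 min

Enumerating some paths:
Eskin - Ravel - Marden - Selby: 5.4+9.7+0.8 = 15.9
Eskin - Fenn - Marden - Selby: 6.3+5.2+0.8 = 12.3
Eskin - Pirton - Marden - Selby: 8.5+6.8+0.8 = 16.1
Eskin - Ravel - Fenn - Marden - Selby: 5.4+2.1+5.2+0.8 = 13.5
Cheapest is Eskin - Fenn - Marden - Selby at 12.3 min.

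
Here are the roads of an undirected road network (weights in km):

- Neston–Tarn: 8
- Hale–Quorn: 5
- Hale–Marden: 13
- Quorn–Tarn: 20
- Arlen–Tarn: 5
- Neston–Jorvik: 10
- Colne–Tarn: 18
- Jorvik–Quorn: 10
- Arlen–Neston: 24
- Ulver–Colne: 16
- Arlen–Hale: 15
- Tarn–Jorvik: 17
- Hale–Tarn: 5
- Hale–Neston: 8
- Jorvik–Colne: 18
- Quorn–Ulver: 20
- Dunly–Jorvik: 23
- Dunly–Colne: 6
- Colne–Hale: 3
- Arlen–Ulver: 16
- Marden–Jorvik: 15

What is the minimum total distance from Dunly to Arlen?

Compare a few routes:
Dunly → Colne → Tarn → Arlen: 6+18+5 = 29
Dunly → Colne → Hale → Arlen: 6+3+15 = 24
Dunly → Colne → Hale → Neston → Tarn → Arlen: 6+3+8+8+5 = 30
Dunly → Colne → Hale → Tarn → Arlen: 6+3+5+5 = 19
Cheapest is Dunly → Colne → Hale → Tarn → Arlen at 19 km.

19 km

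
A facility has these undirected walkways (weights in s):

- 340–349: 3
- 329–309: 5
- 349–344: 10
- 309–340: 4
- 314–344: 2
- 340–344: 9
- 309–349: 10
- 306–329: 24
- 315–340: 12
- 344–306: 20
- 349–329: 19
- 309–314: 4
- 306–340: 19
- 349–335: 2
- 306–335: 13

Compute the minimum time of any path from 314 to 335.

13 s

Enumerating some paths:
314 → 309 → 349 → 335: 4+10+2 = 16
314 → 309 → 340 → 349 → 335: 4+4+3+2 = 13
314 → 344 → 349 → 335: 2+10+2 = 14
The minimum is 13 s via 314 → 309 → 340 → 349 → 335.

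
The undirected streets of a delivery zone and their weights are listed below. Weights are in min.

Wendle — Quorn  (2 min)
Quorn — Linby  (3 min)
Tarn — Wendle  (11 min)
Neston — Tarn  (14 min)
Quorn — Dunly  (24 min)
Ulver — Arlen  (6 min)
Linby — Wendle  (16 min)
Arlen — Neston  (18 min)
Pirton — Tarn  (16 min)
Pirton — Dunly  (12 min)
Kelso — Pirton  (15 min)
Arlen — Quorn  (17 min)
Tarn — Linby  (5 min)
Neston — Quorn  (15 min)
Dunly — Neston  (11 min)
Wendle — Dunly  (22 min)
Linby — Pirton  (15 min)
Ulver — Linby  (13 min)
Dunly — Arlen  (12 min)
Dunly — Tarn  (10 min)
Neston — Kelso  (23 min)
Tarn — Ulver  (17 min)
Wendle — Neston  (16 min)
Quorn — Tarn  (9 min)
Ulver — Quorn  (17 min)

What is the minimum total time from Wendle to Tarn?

Running Dijkstra from Wendle:
Wendle: 0
Quorn: 2  (via Wendle)
Linby: 5  (via Quorn)
Tarn: 10  (via Linby)
Shortest route: Wendle–Quorn–Linby–Tarn = 10 min.

10 min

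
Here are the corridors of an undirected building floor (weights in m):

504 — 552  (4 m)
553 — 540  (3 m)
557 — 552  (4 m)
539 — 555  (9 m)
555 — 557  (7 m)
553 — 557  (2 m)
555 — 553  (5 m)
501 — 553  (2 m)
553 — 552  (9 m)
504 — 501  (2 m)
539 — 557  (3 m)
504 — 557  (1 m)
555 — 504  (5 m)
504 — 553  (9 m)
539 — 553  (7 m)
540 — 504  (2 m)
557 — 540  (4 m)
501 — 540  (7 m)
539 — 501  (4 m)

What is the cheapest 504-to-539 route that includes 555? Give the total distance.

Shortest 504→555: 504–555 = 5
Best 555 to 539: 555–539 costing 9
Total via 555: 5 + 9 = 14 m.

14 m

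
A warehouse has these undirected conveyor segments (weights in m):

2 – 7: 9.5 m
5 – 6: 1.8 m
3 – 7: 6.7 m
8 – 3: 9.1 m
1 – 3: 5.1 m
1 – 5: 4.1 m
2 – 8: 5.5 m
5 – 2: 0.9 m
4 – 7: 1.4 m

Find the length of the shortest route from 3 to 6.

Running Dijkstra from 3:
3: 0
1: 5.1  (via 3)
7: 6.7  (via 3)
4: 8.1  (via 7)
8: 9.1  (via 3)
5: 9.2  (via 1)
2: 10.1  (via 5)
6: 11  (via 5)
Shortest route: 3 → 1 → 5 → 6 = 11 m.

11 m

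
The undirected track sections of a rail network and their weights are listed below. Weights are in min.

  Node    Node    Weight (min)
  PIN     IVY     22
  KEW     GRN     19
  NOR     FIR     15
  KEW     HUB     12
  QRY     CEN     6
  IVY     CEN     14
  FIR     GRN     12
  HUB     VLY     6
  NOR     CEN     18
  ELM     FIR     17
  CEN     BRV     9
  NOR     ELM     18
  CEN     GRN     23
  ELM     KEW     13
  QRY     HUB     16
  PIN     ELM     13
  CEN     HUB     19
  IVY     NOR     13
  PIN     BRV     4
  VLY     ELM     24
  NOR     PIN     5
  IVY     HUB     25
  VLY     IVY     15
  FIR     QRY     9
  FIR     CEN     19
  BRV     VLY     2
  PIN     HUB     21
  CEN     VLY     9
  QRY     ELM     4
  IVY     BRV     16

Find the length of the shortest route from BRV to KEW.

Candidate routes:
BRV–CEN–QRY–ELM–KEW: 9+6+4+13 = 32
BRV–VLY–HUB–KEW: 2+6+12 = 20
BRV–PIN–ELM–KEW: 4+13+13 = 30
Cheapest is BRV–VLY–HUB–KEW at 20 min.

20 min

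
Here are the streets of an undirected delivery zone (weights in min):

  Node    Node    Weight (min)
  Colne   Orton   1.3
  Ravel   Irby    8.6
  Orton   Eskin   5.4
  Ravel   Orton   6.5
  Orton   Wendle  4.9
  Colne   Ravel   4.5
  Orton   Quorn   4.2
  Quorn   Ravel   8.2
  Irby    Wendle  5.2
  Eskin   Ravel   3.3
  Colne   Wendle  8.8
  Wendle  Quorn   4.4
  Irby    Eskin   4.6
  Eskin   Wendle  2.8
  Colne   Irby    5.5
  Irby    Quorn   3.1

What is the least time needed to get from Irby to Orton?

6.8 min

Enumerating some paths:
Irby–Quorn–Orton: 3.1+4.2 = 7.3
Irby–Colne–Orton: 5.5+1.3 = 6.8
Irby–Eskin–Orton: 4.6+5.4 = 10
Cheapest is Irby–Colne–Orton at 6.8 min.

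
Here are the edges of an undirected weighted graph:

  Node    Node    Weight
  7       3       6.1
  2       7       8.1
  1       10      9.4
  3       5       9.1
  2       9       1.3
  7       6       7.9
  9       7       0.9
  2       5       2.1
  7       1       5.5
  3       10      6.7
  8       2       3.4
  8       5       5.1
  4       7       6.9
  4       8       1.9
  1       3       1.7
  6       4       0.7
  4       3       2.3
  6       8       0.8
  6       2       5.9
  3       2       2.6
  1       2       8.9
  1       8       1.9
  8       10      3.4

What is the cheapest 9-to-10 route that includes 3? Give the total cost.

10.6

Shortest 9→3: 9–2–3 = 3.9
Shortest 3→10: 3–10 = 6.7
Total via 3: 3.9 + 6.7 = 10.6.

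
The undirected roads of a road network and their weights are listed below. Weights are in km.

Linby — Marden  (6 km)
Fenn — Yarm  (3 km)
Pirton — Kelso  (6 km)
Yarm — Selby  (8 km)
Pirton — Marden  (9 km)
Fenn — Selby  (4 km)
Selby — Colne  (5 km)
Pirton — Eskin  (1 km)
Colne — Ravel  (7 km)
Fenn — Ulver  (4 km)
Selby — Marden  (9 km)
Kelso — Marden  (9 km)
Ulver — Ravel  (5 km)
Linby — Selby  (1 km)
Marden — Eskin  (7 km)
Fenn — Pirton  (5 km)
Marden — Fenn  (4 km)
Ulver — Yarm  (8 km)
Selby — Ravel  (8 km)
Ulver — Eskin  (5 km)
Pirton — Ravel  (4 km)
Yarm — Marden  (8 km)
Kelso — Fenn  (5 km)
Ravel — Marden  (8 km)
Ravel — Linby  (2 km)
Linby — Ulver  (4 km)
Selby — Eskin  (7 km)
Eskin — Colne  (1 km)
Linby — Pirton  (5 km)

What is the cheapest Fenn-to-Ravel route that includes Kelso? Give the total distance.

Best Fenn to Kelso: Fenn → Kelso costing 5
Best Kelso to Ravel: Kelso → Pirton → Ravel costing 10
Total via Kelso: 5 + 10 = 15 km.

15 km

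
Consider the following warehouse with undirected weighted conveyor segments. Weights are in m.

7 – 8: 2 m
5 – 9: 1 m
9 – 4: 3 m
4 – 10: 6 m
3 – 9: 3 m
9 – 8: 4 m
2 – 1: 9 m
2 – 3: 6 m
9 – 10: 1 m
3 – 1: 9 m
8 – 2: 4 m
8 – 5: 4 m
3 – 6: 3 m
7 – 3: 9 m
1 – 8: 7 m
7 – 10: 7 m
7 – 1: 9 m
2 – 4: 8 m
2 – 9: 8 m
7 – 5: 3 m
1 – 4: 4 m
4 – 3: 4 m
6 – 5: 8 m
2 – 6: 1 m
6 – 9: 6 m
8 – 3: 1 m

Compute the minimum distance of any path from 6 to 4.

Candidate routes:
6 - 2 - 4: 1+8 = 9
6 - 9 - 4: 6+3 = 9
6 - 3 - 4: 3+4 = 7
6 - 3 - 9 - 4: 3+3+3 = 9
The minimum is 7 m via 6 - 3 - 4.

7 m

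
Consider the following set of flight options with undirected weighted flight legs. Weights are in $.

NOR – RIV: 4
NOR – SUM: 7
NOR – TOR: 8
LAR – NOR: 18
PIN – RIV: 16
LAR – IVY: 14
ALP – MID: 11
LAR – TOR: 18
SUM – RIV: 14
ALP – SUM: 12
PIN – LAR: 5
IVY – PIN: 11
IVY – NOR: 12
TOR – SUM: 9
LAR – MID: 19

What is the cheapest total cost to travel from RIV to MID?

$34

Candidate routes:
RIV - NOR - SUM - ALP - MID: 4+7+12+11 = 34
RIV - SUM - ALP - MID: 14+12+11 = 37
Cheapest is RIV - NOR - SUM - ALP - MID at $34.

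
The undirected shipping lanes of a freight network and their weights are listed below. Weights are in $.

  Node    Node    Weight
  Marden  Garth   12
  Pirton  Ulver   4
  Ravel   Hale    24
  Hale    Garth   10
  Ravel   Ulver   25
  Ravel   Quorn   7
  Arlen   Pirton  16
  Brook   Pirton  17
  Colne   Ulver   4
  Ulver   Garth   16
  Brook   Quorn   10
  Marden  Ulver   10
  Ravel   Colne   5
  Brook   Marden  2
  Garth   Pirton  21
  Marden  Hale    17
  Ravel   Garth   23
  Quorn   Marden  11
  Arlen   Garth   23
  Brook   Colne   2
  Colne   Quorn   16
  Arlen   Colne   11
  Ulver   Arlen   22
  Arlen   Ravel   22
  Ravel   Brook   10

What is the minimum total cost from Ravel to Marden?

Enumerating some paths:
Ravel → Colne → Brook → Marden: 5+2+2 = 9
Ravel → Quorn → Marden: 7+11 = 18
Ravel → Brook → Marden: 10+2 = 12
The minimum is $9 via Ravel → Colne → Brook → Marden.

$9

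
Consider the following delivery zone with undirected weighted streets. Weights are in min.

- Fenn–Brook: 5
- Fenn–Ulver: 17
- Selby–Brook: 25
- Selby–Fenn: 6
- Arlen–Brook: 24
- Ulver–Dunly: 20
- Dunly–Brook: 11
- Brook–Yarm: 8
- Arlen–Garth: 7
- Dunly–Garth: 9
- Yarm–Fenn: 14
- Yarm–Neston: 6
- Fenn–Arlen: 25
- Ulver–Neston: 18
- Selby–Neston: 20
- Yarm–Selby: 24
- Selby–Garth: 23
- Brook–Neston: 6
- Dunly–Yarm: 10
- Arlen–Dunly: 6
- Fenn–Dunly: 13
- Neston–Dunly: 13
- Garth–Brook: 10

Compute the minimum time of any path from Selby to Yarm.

Compare a few routes:
Selby - Fenn - Yarm: 6+14 = 20
Selby - Fenn - Brook - Yarm: 6+5+8 = 19
The minimum is 19 min via Selby - Fenn - Brook - Yarm.

19 min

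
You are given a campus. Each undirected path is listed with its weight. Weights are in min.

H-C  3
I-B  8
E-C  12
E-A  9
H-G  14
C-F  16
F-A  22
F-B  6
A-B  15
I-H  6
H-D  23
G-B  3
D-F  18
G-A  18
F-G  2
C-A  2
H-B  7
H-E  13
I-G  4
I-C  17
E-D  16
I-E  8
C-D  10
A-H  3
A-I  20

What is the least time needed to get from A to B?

Compare a few routes:
A–H–I–G–B: 3+6+4+3 = 16
A–B: 15 = 15
A–H–B: 3+7 = 10
A–C–H–B: 2+3+7 = 12
The minimum is 10 min via A–H–B.

10 min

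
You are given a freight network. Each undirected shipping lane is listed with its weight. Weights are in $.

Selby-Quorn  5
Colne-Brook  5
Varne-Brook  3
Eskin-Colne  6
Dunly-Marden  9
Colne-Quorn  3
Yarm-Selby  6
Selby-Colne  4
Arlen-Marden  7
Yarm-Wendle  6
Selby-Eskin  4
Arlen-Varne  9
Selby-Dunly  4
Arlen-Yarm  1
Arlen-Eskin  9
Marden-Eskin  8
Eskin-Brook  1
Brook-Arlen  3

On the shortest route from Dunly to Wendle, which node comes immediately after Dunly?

Candidate routes:
Dunly → Selby → Yarm → Wendle: 4+6+6 = 16
Dunly → Selby → Eskin → Brook → Arlen → Yarm → Wendle: 4+4+1+3+1+6 = 19
Cheapest is Dunly → Selby → Yarm → Wendle at $16.
So from Dunly the first move is to Selby.

Selby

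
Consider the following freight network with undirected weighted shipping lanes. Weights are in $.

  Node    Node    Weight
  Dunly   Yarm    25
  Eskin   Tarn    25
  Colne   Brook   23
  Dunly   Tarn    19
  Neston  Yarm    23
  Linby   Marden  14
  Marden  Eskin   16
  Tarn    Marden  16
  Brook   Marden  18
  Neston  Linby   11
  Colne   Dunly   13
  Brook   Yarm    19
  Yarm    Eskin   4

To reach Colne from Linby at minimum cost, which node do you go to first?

Marden

Enumerating some paths:
Linby → Marden → Brook → Colne: 14+18+23 = 55
Linby → Neston → Yarm → Dunly → Colne: 11+23+25+13 = 72
Linby → Marden → Tarn → Dunly → Colne: 14+16+19+13 = 62
The minimum is $55 via Linby → Marden → Brook → Colne.
So from Linby the first move is to Marden.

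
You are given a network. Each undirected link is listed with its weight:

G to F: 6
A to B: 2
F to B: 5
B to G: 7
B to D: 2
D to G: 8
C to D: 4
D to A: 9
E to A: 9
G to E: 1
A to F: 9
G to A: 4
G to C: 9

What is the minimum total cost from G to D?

8

Compare a few routes:
G–D: 8 = 8
G–A–D: 4+9 = 13
G–B–D: 7+2 = 9
G–C–D: 9+4 = 13
Cheapest is G–D at 8.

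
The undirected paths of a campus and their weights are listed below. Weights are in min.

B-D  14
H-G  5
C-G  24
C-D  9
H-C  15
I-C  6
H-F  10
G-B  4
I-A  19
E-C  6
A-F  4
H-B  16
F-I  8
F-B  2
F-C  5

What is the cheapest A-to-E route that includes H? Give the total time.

Shortest A→H: A–F–H = 14
Best H to E: H–C–E costing 21
Total via H: 14 + 21 = 35 min.

35 min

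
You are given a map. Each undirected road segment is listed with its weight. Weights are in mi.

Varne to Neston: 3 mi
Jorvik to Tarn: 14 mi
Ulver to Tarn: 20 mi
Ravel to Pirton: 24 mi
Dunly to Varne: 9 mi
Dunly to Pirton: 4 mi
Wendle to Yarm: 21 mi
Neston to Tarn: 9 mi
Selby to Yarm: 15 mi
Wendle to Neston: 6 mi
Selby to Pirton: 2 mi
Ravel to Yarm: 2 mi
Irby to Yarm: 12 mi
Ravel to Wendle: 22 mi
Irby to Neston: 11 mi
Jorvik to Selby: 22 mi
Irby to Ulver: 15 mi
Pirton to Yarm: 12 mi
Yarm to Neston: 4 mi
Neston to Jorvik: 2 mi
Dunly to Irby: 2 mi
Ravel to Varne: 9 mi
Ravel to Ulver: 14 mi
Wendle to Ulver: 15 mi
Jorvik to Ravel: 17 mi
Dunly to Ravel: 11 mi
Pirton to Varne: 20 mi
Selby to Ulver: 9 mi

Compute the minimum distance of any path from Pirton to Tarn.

Candidate routes:
Pirton–Dunly–Irby–Neston–Tarn: 4+2+11+9 = 26
Pirton–Selby–Yarm–Neston–Tarn: 2+15+4+9 = 30
Pirton–Yarm–Neston–Tarn: 12+4+9 = 25
Cheapest is Pirton–Yarm–Neston–Tarn at 25 mi.

25 mi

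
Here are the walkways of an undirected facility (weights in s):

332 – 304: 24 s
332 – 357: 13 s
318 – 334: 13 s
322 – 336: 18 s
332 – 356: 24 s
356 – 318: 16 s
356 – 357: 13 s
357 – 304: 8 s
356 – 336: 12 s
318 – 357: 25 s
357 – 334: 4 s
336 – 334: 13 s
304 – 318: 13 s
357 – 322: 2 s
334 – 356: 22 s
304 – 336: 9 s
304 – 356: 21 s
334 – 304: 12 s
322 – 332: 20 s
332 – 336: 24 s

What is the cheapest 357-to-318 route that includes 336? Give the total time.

Best 357 to 336: 357 → 334 → 336 costing 17
Best 336 to 318: 336 → 304 → 318 costing 22
Total via 336: 17 + 22 = 39 s.

39 s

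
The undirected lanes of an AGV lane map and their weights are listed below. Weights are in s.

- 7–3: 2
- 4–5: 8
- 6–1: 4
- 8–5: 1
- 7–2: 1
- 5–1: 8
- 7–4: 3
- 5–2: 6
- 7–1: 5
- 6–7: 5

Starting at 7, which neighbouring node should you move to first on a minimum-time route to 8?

Enumerating some paths:
7–4–5–8: 3+8+1 = 12
7–1–5–8: 5+8+1 = 14
7–2–5–8: 1+6+1 = 8
Cheapest is 7–2–5–8 at 8 s.
So from 7 the first move is to 2.

2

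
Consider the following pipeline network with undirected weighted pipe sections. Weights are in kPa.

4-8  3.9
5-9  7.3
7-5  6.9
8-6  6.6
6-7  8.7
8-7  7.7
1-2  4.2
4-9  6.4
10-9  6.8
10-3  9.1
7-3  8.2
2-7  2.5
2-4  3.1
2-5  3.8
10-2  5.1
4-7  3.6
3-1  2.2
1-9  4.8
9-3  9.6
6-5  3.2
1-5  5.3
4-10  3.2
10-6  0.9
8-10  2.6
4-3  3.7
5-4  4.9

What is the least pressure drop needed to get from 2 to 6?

Running Dijkstra from 2:
2: 0
7: 2.5  (via 2)
4: 3.1  (via 2)
5: 3.8  (via 2)
1: 4.2  (via 2)
10: 5.1  (via 2)
6: 6  (via 10)
Shortest route: 2 → 10 → 6 = 6 kPa.

6 kPa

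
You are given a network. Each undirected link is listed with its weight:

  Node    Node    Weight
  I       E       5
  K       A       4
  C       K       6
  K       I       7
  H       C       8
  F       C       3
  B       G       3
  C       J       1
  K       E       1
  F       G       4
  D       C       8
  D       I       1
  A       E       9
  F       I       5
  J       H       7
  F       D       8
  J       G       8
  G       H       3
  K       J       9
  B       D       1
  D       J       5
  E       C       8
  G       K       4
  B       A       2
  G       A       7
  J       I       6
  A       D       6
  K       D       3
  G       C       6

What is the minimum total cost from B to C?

7

Shortest distances from B:
B: 0
D: 1  (via B)
A: 2  (via B)
I: 2  (via D)
G: 3  (via B)
K: 4  (via D)
E: 5  (via K)
H: 6  (via G)
J: 6  (via D)
C: 7  (via J)
Shortest route: B → D → J → C = 7.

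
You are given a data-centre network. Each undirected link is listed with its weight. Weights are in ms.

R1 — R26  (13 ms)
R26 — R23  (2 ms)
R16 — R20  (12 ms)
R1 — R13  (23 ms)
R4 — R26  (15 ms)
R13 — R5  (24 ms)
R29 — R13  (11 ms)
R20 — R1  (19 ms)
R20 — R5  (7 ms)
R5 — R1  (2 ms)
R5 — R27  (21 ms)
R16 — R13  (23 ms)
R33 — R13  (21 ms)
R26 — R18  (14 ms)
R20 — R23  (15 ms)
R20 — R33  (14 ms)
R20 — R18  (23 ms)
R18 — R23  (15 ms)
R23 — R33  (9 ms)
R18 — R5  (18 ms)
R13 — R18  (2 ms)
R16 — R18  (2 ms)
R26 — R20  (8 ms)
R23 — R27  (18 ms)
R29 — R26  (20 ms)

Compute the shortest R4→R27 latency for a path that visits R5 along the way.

51 ms

Shortest R4→R5: R4–R26–R20–R5 = 30
Shortest R5→R27: R5–R27 = 21
Total via R5: 30 + 21 = 51 ms.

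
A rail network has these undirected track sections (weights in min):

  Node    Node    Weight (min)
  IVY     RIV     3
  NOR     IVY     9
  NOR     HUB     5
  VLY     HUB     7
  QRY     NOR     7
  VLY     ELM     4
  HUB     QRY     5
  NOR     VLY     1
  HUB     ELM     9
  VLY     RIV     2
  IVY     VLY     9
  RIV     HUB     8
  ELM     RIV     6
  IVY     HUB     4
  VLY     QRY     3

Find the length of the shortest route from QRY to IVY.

8 min

Shortest distances from QRY:
QRY: 0
VLY: 3  (via QRY)
NOR: 4  (via VLY)
RIV: 5  (via VLY)
HUB: 5  (via QRY)
ELM: 7  (via VLY)
IVY: 8  (via RIV)
Shortest route: QRY–VLY–RIV–IVY = 8 min.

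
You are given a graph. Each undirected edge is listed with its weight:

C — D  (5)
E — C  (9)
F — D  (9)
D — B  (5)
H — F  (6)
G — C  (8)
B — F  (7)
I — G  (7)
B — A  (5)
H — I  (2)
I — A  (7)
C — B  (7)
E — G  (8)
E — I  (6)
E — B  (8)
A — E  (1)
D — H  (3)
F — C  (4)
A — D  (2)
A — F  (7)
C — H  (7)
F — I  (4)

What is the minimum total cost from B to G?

Shortest distances from B:
B: 0
A: 5  (via B)
D: 5  (via B)
E: 6  (via A)
C: 7  (via B)
F: 7  (via B)
H: 8  (via D)
I: 10  (via H)
G: 14  (via E)
Shortest route: B → A → E → G = 14.

14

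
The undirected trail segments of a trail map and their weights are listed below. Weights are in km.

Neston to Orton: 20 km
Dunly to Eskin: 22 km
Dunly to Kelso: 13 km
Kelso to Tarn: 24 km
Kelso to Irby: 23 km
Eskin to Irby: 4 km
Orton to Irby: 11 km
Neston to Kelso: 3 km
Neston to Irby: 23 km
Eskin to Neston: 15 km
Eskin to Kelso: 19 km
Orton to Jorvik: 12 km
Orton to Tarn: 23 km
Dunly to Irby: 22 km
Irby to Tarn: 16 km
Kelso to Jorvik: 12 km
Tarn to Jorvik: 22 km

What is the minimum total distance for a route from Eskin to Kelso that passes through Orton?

Shortest Eskin→Orton: Eskin–Irby–Orton = 15
Shortest Orton→Kelso: Orton–Neston–Kelso = 23
Total via Orton: 15 + 23 = 38 km.

38 km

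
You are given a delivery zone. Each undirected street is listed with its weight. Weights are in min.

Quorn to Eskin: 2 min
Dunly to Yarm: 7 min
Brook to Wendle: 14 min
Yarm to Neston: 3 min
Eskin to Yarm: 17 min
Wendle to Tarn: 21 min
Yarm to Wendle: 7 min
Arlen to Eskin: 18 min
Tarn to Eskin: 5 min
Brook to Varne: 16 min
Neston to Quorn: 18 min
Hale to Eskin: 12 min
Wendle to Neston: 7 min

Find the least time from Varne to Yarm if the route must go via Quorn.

74 min

Best Varne to Quorn: Varne → Brook → Wendle → Neston → Quorn costing 55
Best Quorn to Yarm: Quorn → Eskin → Yarm costing 19
Total via Quorn: 55 + 19 = 74 min.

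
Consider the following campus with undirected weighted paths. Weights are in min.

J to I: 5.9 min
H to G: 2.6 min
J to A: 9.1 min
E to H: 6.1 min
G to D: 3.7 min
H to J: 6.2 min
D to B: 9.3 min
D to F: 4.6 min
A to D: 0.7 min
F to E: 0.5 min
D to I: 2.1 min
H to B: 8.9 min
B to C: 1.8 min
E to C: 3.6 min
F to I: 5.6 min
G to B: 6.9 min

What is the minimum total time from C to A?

9.4 min

Settle nodes by increasing distance from C:
C: 0
B: 1.8  (via C)
E: 3.6  (via C)
F: 4.1  (via E)
D: 8.7  (via F)
G: 8.7  (via B)
A: 9.4  (via D)
Shortest route: C–E–F–D–A = 9.4 min.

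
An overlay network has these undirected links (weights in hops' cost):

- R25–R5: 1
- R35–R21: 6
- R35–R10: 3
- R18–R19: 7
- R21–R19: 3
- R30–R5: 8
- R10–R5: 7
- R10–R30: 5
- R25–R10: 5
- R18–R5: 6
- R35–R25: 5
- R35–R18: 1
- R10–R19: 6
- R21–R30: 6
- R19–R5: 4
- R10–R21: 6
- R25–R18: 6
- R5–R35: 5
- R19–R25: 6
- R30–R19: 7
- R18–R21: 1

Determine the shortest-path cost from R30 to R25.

Enumerating some paths:
R30 - R19 - R5 - R25: 7+4+1 = 12
R30 - R10 - R5 - R25: 5+7+1 = 13
R30 - R5 - R25: 8+1 = 9
R30 - R10 - R25: 5+5 = 10
Cheapest is R30 - R5 - R25 at 9 hops' cost.

9 hops' cost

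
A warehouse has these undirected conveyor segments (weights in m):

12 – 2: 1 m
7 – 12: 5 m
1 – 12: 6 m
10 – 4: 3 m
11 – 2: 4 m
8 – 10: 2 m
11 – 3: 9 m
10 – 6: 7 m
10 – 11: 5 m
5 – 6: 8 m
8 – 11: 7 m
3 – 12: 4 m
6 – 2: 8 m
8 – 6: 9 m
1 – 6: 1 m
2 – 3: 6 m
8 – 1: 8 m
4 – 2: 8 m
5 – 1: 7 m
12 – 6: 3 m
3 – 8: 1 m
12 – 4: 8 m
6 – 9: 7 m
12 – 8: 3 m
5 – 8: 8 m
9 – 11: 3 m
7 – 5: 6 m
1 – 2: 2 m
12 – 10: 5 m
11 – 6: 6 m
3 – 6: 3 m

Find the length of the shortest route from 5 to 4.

13 m

Settle nodes by increasing distance from 5:
5: 0
7: 6  (via 5)
1: 7  (via 5)
6: 8  (via 5)
8: 8  (via 5)
2: 9  (via 1)
3: 9  (via 8)
10: 10  (via 8)
12: 10  (via 2)
4: 13  (via 10)
Shortest route: 5 → 8 → 10 → 4 = 13 m.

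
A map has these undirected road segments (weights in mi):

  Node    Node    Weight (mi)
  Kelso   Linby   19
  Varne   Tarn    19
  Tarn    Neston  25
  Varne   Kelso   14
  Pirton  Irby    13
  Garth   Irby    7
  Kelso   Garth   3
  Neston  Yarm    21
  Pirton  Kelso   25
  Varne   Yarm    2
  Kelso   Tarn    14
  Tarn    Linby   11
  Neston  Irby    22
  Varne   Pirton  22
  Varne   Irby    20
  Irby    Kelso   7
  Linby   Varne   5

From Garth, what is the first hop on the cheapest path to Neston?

Irby

Candidate routes:
Garth–Kelso–Irby–Neston: 3+7+22 = 32
Garth–Irby–Neston: 7+22 = 29
Cheapest is Garth–Irby–Neston at 29 mi.
So from Garth the first move is to Irby.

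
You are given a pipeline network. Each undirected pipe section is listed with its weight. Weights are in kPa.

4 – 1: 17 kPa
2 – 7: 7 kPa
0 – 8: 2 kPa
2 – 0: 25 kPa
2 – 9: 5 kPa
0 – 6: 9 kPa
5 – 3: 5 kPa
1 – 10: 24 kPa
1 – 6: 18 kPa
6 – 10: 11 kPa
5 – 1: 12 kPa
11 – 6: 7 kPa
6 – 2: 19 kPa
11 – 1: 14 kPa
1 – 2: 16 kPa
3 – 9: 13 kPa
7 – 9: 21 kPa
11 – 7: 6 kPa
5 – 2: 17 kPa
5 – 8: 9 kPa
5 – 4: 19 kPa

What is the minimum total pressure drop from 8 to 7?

Enumerating some paths:
8 → 0 → 6 → 11 → 7: 2+9+7+6 = 24
8 → 0 → 2 → 7: 2+25+7 = 34
8 → 5 → 2 → 7: 9+17+7 = 33
Cheapest is 8 → 0 → 6 → 11 → 7 at 24 kPa.

24 kPa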